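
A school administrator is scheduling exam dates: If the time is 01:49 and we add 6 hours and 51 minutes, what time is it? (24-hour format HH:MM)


Start time: 01:49
Adding: 6 hours 51 minutes
Minutes: 49 + 51 = 100
Minute overflow: 100 >= 60, so carry 1 hour, minutes = 40
Hours: 1 + 6 + 1 = 8
Result: 08:40

08:40


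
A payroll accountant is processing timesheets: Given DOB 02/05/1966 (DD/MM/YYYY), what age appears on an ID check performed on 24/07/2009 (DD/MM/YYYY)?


Birth: 1966-05-02
Reference: 2009-07-24
Year difference: 2009 - 1966 = 43
Has birthday (05-02) occurred by 07-24? Yes
Age in full years: 43

43


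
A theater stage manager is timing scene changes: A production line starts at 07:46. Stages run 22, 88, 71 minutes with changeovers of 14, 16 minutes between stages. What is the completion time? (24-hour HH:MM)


Start: 07:46 = 466 min from midnight
  after task 1 (22 min): 08:08
  after break (14 min): 08:22
  after task 2 (88 min): 09:50
  after break (16 min): 10:06
  after task 3 (71 min): 11:17
Total elapsed: 211 minutes
End time: 11:17

11:17


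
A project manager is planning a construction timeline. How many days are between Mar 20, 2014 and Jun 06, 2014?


Start date: 2014-03-20
End date: 2014-06-06
Mar 2014: +12 days
Apr 2014: +30 days
May 2014: +31 days
Jun 2014: +5 days
Total: 78 days

78


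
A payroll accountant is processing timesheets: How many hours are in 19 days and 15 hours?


Days: 19
Extra hours: 15
Hours per day: 24
Days to hours: 19 x 24 = 456
Total: 456 + 15 = 471

471


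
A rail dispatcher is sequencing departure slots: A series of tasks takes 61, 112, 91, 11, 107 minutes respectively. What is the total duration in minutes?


Durations: 61, 112, 91, 11, 107
Running sum: 61
+ 112 = 173
+ 91 = 264
+ 11 = 275
+ 107 = 382
Total duration: 382 minutes
That is 6 hours and 22 minutes

382


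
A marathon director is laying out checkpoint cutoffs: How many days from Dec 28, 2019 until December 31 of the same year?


Start: December 28, 2019
End: December 31, 2019
Days left in December: 3
Total: 3 days

3


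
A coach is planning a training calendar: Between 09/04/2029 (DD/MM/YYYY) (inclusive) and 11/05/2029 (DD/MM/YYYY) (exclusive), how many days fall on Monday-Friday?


Start: 2029-04-09 (Monday)
End (exclusive): 2029-05-11 (Friday)
Total calendar days: 32
Full weeks: 32 // 7 = 4 -> 20 weekdays
Remaining 4 days starting on Monday:
  Mon(w), Tue(w), Wed(w), Thu(w) -> 4 weekdays
Total business days: 20 + 4 = 24

24


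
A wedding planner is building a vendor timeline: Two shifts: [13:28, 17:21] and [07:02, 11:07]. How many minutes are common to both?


Interval A: [808, 1041] minutes from midnight
Interval B: [422, 667] minutes from midnight
Overlap start = max(808, 422) = 808
Overlap end = min(1041, 667) = 667
End <= start, so the intervals do not overlap: 0 minutes

0


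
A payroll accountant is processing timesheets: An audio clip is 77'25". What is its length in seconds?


Minutes: 77
Seconds: 25
Convert minutes to seconds: 77 x 60 = 4620
Add remaining seconds: 4620 + 25 = 4645

4645


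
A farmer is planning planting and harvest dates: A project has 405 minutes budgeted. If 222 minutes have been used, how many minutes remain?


Total budget: 405 minutes
Time used: 222 minutes
Remaining: 405 - 222 = 183 minutes
Percent used: 54.8%
Percent remaining: 45.2%

183


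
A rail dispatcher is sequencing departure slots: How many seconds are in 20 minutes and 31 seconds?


Minutes: 20
Extra seconds: 31
Seconds per minute: 60
Minutes to seconds: 20 x 60 = 1200
Total: 1200 + 31 = 1231

1231


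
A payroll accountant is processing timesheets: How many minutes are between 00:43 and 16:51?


Start time: 00:43 = 43 minutes from midnight
End time: 16:51 = 1011 minutes from midnight
Difference: 1011 - 43 = 968 minutes
That is 16 hours and 8 minutes

968


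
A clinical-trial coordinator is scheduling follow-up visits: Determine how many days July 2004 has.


Month: July
Year: 2004
July is a 31-day month
Total: 31 days

31


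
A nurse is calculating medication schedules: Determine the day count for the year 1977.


Year: 1977
Check leap year rules:
Divisible by 4? No
1977 is not a leap year
Days: 365

365


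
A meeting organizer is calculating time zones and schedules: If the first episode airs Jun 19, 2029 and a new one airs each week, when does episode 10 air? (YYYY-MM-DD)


First occurrence: 2029-06-19 (occurrence 1)
Each occurrence is 7 days after the previous.
Occurrence 10 is 9 weeks after the first.
9 weeks = 63 days
2029-06-19 + 63 days = 2029-08-21

2029-08-21


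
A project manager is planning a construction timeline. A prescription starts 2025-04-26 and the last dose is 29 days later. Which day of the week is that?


Start: 2025-04-26 (Saturday)
Step 1 - find target date: add 29 days
  2025-04-26 + 29 days = 2025-05-25
Step 2 - day of week:
  29 mod 7 = 1
  Saturday + 1 days -> Sunday
Result: Sunday (2025-05-25)

Sunday


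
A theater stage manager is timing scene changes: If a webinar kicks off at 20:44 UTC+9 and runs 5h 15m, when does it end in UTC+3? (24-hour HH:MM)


Start: 20:44 in UTC+9
Step 1 - add duration:
  minutes: 44 + 15 = 59
  hours: 20 + 5 + 0 = 25
  end in UTC+9: 01:59
Step 2 - convert UTC+9 -> UTC+3:
  offset difference: 3 - (9) = -6 hours
  1 + (-6) = -5 -> mod 24 = 19
Result: 19:59 in UTC+3

19:59


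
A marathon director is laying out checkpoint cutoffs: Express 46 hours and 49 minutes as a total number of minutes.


Hours: 46
Extra minutes: 49
Minutes per hour: 60
Hours to minutes: 46 x 60 = 2760
Total: 2760 + 49 = 2809

2809


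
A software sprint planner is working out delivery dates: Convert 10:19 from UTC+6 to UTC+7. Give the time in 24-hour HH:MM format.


Local time: 10:19 at UTC+6 (offset 6h)
Target zone: UTC+7 (offset 7h)
Difference: 7 - (6) = 1 hours
Calculation: 10 + (1) = 11
Result: 11:19

11:19


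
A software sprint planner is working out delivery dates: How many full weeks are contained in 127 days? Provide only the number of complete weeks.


Total days: 127
Days per week: 7
Division: 127 / 7 = 18 remainder 1
Complete weeks: 18
Remaining days: 1

18


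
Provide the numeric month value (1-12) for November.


Calendar month order:
10. October
11. November <--
12. December
November is month number 11

11


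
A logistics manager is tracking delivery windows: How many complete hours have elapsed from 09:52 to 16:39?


Start: 09:52
End: 16:39
Hour difference: 16 - 9 = 7 hours
Minute difference: 39 - 52 = -13 minutes
Total minutes: 407
Complete hours: 407 / 60 = 6 (remainder 47)

6


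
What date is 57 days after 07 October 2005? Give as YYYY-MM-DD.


Start: 2005-10-07
Adding 57 days
Days remaining in October: 24
After October: 33 days still to add
November 2005: 30 days, 3 remaining
December 2005 has 31 days, need 3
Result: 2005-12-03

2005-12-03


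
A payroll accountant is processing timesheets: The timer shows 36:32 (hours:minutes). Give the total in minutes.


Hours: 36
Minutes: 32
Convert hours to minutes: 36 x 60 = 2160
Add remaining minutes: 2160 + 32 = 2192

2192


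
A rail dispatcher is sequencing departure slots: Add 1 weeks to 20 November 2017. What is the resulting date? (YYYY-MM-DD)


Start: 2017-11-20
Weeks to add: 1
Convert to days: 1 x 7 = 7 days
Add 7 days to 2017-11-20
Result: 2017-11-27

2017-11-27


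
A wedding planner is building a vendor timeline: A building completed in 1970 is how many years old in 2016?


Birth year: 1970
Current year: 2016
Age = current year - birth year
Age = 2016 - 1970 = 46

46


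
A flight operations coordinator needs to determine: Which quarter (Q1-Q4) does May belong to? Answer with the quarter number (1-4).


Month: May (month 5)
Q1: January-March (months 1-3)
Q2: April-June (months 4-6)
Q3: July-September (months 7-9)
Q4: October-December (months 10-12)
Month 5 falls in Q2

2


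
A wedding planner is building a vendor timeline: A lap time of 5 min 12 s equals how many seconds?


Minutes: 5
Seconds: 12
Convert minutes to seconds: 5 x 60 = 300
Add remaining seconds: 300 + 12 = 312

312


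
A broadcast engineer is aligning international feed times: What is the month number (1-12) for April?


Calendar month order:
3. March
4. April <--
5. May
April is month number 4

4


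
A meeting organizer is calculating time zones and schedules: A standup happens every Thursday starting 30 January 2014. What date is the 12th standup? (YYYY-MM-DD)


First occurrence: 2014-01-30 (occurrence 1)
Each occurrence is 7 days after the previous.
Occurrence 12 is 11 weeks after the first.
11 weeks = 77 days
2014-01-30 + 77 days = 2014-04-17

2014-04-17


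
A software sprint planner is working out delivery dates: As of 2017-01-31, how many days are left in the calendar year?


Start: January 31, 2017
End: December 31, 2017
Days left in January: 0
February: 28
March: 31
April: 30
May: 31
... plus remaining months
Sum of remaining months: 334
Total: 0 + 334 = 334

334


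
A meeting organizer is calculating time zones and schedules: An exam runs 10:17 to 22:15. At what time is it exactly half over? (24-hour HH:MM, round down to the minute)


Start time: 10:17 = 617 minutes from midnight
End time: 22:15 = 1335 minutes from midnight
Sum: 617 + 1335 = 1952
Midpoint: 1952 / 2 = 976 minutes
Convert: 976 / 60 = 16 hours, 16 minutes
Result: 16:16

16:16


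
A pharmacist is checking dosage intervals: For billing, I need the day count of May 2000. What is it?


Month: May
Year: 2000
May is a 31-day month
Total: 31 days

31


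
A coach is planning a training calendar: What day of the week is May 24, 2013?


Date: 2013-05-24
January 1, 2013 is a Tuesday
Day of year: 144
Offset from Jan 1: 143 days
143 mod 7 = 3
Result: Friday

Friday


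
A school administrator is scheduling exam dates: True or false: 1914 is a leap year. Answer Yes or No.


Year: 1914
Divisible by 4? 1914 / 4 = 478.5 -> No
Not divisible by 4, so NOT a leap year

No


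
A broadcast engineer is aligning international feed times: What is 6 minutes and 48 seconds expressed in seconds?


Minutes: 6
Extra seconds: 48
Seconds per minute: 60
Minutes to seconds: 6 x 60 = 360
Total: 360 + 48 = 408

408


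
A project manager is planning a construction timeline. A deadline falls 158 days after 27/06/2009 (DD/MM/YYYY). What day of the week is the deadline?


Start: 2009-06-27 (Saturday)
Step 1 - find target date: add 158 days
  2009-06-27 + 158 days = 2009-12-02
Step 2 - day of week:
  158 mod 7 = 4
  Saturday + 4 days -> Wednesday
Result: Wednesday (2009-12-02)

Wednesday


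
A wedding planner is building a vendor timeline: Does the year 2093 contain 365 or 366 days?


Year: 2093
Check leap year rules:
Divisible by 4? No
2093 is not a leap year
Days: 365

365


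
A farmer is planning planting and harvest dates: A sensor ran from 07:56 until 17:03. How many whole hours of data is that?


Start: 07:56
End: 17:03
Hour difference: 17 - 7 = 10 hours
Minute difference: 3 - 56 = -53 minutes
Total minutes: 547
Complete hours: 547 / 60 = 9 (remainder 7)

9


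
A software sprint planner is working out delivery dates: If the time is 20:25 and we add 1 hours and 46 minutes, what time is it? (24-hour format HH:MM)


Start time: 20:25
Adding: 1 hours 46 minutes
Minutes: 25 + 46 = 71
Minute overflow: 71 >= 60, so carry 1 hour, minutes = 11
Hours: 20 + 1 + 1 = 22
Result: 22:11

22:11


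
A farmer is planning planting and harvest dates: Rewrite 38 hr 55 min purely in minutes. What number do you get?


Hours: 38
Extra minutes: 55
Minutes per hour: 60
Hours to minutes: 38 x 60 = 2280
Total: 2280 + 55 = 2335

2335


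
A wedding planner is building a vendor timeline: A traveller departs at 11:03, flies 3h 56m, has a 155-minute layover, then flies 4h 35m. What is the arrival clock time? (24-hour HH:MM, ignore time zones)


Depart: 11:03
Leg 1: +236 min -> 14:59
Layover: +155 min -> 17:34
Leg 2: +275 min -> 22:09
Total travel: 666 minutes = 11h 6m
Arrival: 22:09

22:09


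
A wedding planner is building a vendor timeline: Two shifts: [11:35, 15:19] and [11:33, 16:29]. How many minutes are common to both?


Interval A: [695, 919] minutes from midnight
Interval B: [693, 989] minutes from midnight
Overlap start = max(695, 693) = 695
Overlap end = min(919, 989) = 919
Overlap = 919 - 695 = 224 minutes

224


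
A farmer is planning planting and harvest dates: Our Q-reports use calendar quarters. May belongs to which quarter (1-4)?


Month: May (month 5)
Q1: January-March (months 1-3)
Q2: April-June (months 4-6)
Q3: July-September (months 7-9)
Q4: October-December (months 10-12)
Month 5 falls in Q2

2


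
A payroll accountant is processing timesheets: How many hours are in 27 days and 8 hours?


Days: 27
Extra hours: 8
Hours per day: 24
Days to hours: 27 x 24 = 648
Total: 648 + 8 = 656

656


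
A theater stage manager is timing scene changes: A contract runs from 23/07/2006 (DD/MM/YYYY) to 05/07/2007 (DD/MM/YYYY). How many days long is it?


Start date: 2006-07-23
End date: 2007-07-05
Jul 2006: +9 days
Aug 2006: +31 days
Sep 2006: +30 days
... (10 more months)
Total: 347 days

347


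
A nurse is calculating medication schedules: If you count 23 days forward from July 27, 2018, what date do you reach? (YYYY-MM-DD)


Start: 2018-07-27
Adding 23 days
Days remaining in July: 4
After July: 19 days still to add
August 2018 has 31 days, need 19
Result: 2018-08-19

2018-08-19


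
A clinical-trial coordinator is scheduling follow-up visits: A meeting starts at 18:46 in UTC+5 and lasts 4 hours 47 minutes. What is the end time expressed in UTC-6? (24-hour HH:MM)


Start: 18:46 in UTC+5
Step 1 - add duration:
  minutes: 46 + 47 = 93 (carry 1h)
  hours: 18 + 4 + 1 = 23
  end in UTC+5: 23:33
Step 2 - convert UTC+5 -> UTC-6:
  offset difference: -6 - (5) = -11 hours
  23 + (-11) = 12 -> mod 24 = 12
Result: 12:33 in UTC-6

12:33


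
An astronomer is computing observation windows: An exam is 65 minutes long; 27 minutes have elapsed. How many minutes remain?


Total budget: 65 minutes
Time used: 27 minutes
Remaining: 65 - 27 = 38 minutes
Percent used: 41.5%
Percent remaining: 58.5%

38


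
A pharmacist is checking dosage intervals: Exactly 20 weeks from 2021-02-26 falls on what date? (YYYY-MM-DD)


Start: 2021-02-26
Weeks to add: 20
Convert to days: 20 x 7 = 140 days
Add 140 days to 2021-02-26
Result: 2021-07-16

2021-07-16


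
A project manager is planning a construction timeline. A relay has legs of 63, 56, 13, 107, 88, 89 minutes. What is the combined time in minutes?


Durations: 63, 56, 13, 107, 88, 89
Running sum: 63
+ 56 = 119
+ 13 = 132
+ 107 = 239
+ 88 = 327
+ 89 = 416
Total duration: 416 minutes
That is 6 hours and 56 minutes

416


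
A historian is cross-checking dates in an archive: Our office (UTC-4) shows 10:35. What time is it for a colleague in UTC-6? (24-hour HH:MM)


Local time: 10:35 at UTC-4 (offset -4h)
Target zone: UTC-6 (offset -6h)
Difference: -6 - (-4) = -2 hours
Calculation: 10 + (-2) = 8
Result: 08:35

08:35


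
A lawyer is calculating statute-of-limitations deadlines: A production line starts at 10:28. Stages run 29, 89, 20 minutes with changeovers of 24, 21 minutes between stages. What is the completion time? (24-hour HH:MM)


Start: 10:28 = 628 min from midnight
  after task 1 (29 min): 10:57
  after break (24 min): 11:21
  after task 2 (89 min): 12:50
  after break (21 min): 13:11
  after task 3 (20 min): 13:31
Total elapsed: 183 minutes
End time: 13:31

13:31


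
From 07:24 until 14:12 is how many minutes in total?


Start time: 07:24 = 444 minutes from midnight
End time: 14:12 = 852 minutes from midnight
Difference: 852 - 444 = 408 minutes
That is 6 hours and 48 minutes

408


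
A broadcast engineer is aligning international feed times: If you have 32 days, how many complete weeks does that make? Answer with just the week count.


Total days: 32
Days per week: 7
Division: 32 / 7 = 4 remainder 4
Complete weeks: 4
Remaining days: 4

4


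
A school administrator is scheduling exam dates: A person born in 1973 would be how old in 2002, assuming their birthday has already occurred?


Birth year: 1973
Current year: 2002
Age = current year - birth year
Age = 2002 - 1973 = 29

29


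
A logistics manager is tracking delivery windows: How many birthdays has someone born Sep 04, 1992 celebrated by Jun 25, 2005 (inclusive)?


Birth: 1992-09-04
Reference: 2005-06-25
Year difference: 2005 - 1992 = 13
Has birthday (09-04) occurred by 06-25? No
Birthday not yet reached this year -> subtract 1
Age in full years: 12

12


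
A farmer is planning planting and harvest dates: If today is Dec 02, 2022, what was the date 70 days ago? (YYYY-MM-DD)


Start: 2022-12-02
Subtracting 70 days
Days already passed in December: 2
After going back through December: 68 more days to subtract
November 2022: 30 days, 38 remaining
October 2022: 31 days, 7 remaining
September 2022 has 30 days, need 7
Result: 2022-09-23

2022-09-23


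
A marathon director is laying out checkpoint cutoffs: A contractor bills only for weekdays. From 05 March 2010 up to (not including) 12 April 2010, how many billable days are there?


Start: 2010-03-05 (Friday)
End (exclusive): 2010-04-12 (Monday)
Total calendar days: 38
Full weeks: 38 // 7 = 5 -> 25 weekdays
Remaining 3 days starting on Friday:
  Fri(w), Sat(-), Sun(-) -> 1 weekdays
Total business days: 25 + 1 = 26

26


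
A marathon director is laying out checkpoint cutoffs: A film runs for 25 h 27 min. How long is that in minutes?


Hours: 25
Minutes: 27
Convert hours to minutes: 25 x 60 = 1500
Add remaining minutes: 1500 + 27 = 1527

1527


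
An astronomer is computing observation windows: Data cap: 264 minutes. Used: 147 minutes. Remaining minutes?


Total budget: 264 minutes
Time used: 147 minutes
Remaining: 264 - 147 = 117 minutes
Percent used: 55.7%
Percent remaining: 44.3%

117


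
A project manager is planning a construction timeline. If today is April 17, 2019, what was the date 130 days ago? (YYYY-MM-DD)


Start: 2019-04-17
Subtracting 130 days
Days already passed in April: 17
After going back through April: 113 more days to subtract
March 2019: 31 days, 82 remaining
February 2019: 28 days, 54 remaining
January 2019: 31 days, 23 remaining
December 2018 has 31 days, need 23
Result: 2018-12-08

2018-12-08


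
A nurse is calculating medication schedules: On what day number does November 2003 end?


Month: November
Year: 2003
November is a 30-day month
Total: 30 days

30


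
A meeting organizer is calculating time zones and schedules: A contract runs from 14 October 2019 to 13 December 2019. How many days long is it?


Start date: 2019-10-14
End date: 2019-12-13
Oct 2019: +18 days
Nov 2019: +30 days
Dec 2019: +12 days
Total: 60 days

60


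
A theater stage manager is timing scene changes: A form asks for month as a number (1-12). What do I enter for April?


Calendar month order:
3. March
4. April <--
5. May
April is month number 4

4


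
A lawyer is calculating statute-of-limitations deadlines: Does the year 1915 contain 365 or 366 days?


Year: 1915
Check leap year rules:
Divisible by 4? No
1915 is not a leap year
Days: 365

365


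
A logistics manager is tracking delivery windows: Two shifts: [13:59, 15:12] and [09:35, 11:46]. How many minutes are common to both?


Interval A: [839, 912] minutes from midnight
Interval B: [575, 706] minutes from midnight
Overlap start = max(839, 575) = 839
Overlap end = min(912, 706) = 706
End <= start, so the intervals do not overlap: 0 minutes

0


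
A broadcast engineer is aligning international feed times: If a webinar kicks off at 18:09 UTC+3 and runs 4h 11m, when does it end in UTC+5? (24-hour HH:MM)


Start: 18:09 in UTC+3
Step 1 - add duration:
  minutes: 9 + 11 = 20
  hours: 18 + 4 + 0 = 22
  end in UTC+3: 22:20
Step 2 - convert UTC+3 -> UTC+5:
  offset difference: 5 - (3) = 2 hours
  22 + (2) = 24 -> mod 24 = 0
Result: 00:20 in UTC+5

00:20


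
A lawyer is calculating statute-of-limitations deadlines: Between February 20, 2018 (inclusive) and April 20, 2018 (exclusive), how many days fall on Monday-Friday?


Start: 2018-02-20 (Tuesday)
End (exclusive): 2018-04-20 (Friday)
Total calendar days: 59
Full weeks: 59 // 7 = 8 -> 40 weekdays
Remaining 3 days starting on Tuesday:
  Tue(w), Wed(w), Thu(w) -> 3 weekdays
Total business days: 40 + 3 = 43

43


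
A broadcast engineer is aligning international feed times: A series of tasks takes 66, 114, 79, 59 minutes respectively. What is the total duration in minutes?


Durations: 66, 114, 79, 59
Running sum: 66
+ 114 = 180
+ 79 = 259
+ 59 = 318
Total duration: 318 minutes
That is 5 hours and 18 minutes

318


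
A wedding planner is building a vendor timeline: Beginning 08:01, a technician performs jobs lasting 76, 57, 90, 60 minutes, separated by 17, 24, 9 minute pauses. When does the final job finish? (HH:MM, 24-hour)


Start: 08:01 = 481 min from midnight
  after task 1 (76 min): 09:17
  after break (17 min): 09:34
  after task 2 (57 min): 10:31
  after break (24 min): 10:55
  after task 3 (90 min): 12:25
  after break (9 min): 12:34
  after task 4 (60 min): 13:34
Total elapsed: 333 minutes
End time: 13:34

13:34


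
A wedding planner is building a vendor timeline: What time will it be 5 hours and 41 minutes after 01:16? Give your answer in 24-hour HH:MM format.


Start time: 01:16
Adding: 5 hours 41 minutes
Minutes: 16 + 41 = 57
Hours: 1 + 5 + 0 = 6
Result: 06:57

06:57


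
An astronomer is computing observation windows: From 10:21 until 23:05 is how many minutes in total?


Start time: 10:21 = 621 minutes from midnight
End time: 23:05 = 1385 minutes from midnight
Difference: 1385 - 621 = 764 minutes
That is 12 hours and 44 minutes

764


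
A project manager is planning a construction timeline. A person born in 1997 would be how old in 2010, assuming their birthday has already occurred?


Birth year: 1997
Current year: 2010
Age = current year - birth year
Age = 2010 - 1997 = 13

13


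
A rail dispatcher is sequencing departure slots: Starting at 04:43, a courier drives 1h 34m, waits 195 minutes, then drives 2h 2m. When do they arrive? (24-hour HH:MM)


Depart: 04:43
Leg 1: +94 min -> 06:17
Layover: +195 min -> 09:32
Leg 2: +122 min -> 11:34
Total travel: 411 minutes = 6h 51m
Arrival: 11:34

11:34


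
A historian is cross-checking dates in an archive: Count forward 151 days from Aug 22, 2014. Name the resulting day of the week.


Start: 2014-08-22 (Friday)
Step 1 - find target date: add 151 days
  2014-08-22 + 151 days = 2015-01-20
Step 2 - day of week:
  151 mod 7 = 4
  Friday + 4 days -> Tuesday
Result: Tuesday (2015-01-20)

Tuesday


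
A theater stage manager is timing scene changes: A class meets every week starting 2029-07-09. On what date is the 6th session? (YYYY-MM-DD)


First occurrence: 2029-07-09 (occurrence 1)
Each occurrence is 7 days after the previous.
Occurrence 6 is 5 weeks after the first.
5 weeks = 35 days
2029-07-09 + 35 days = 2029-08-13

2029-08-13


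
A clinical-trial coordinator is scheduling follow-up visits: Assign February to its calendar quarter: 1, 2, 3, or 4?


Month: February (month 2)
Q1: January-March (months 1-3)
Q2: April-June (months 4-6)
Q3: July-September (months 7-9)
Q4: October-December (months 10-12)
Month 2 falls in Q1

1


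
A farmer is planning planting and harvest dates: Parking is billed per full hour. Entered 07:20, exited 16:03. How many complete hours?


Start: 07:20
End: 16:03
Hour difference: 16 - 7 = 9 hours
Minute difference: 3 - 20 = -17 minutes
Total minutes: 523
Complete hours: 523 / 60 = 8 (remainder 43)

8


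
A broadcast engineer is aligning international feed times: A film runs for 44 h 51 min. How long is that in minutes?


Hours: 44
Minutes: 51
Convert hours to minutes: 44 x 60 = 2640
Add remaining minutes: 2640 + 51 = 2691

2691


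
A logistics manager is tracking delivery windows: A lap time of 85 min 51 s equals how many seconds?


Minutes: 85
Seconds: 51
Convert minutes to seconds: 85 x 60 = 5100
Add remaining seconds: 5100 + 51 = 5151

5151


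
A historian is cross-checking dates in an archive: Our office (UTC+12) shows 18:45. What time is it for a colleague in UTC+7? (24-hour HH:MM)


Local time: 18:45 at UTC+12 (offset 12h)
Target zone: UTC+7 (offset 7h)
Difference: 7 - (12) = -5 hours
Calculation: 18 + (-5) = 13
Result: 13:45

13:45


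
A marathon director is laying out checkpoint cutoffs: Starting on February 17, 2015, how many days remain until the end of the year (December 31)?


Start: February 17, 2015
End: December 31, 2015
Days left in February: 11
March: 31
April: 30
May: 31
June: 30
... plus remaining months
Sum of remaining months: 306
Total: 11 + 306 = 317

317


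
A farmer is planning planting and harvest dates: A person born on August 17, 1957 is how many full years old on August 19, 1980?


Birth: 1957-08-17
Reference: 1980-08-19
Year difference: 1980 - 1957 = 23
Has birthday (08-17) occurred by 08-19? Yes
Age in full years: 23

23


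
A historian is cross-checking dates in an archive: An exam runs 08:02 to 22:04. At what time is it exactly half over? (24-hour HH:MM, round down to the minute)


Start time: 08:02 = 482 minutes from midnight
End time: 22:04 = 1324 minutes from midnight
Sum: 482 + 1324 = 1806
Midpoint: 1806 / 2 = 903 minutes
Convert: 903 / 60 = 15 hours, 3 minutes
Result: 15:03

15:03


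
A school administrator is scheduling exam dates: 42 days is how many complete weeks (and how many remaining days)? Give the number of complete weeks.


Total days: 42
Days per week: 7
Division: 42 / 7 = 6 remainder 0
Complete weeks: 6
Remaining days: 0

6


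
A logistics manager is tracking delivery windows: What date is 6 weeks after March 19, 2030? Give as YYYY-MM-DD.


Start: 2030-03-19
Weeks to add: 6
Convert to days: 6 x 7 = 42 days
Add 42 days to 2030-03-19
Result: 2030-04-30

2030-04-30


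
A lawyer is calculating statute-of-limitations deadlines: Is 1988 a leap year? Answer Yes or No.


Year: 1988
Divisible by 4? 1988 / 4 = 497.0 -> Yes
Divisible by 100? 1988 / 100 = 19.88 -> No
Divisible by 4 but not 100, so it IS a leap year

Yes


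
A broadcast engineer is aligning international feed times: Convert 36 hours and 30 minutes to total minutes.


Hours: 36
Extra minutes: 30
Minutes per hour: 60
Hours to minutes: 36 x 60 = 2160
Total: 2160 + 30 = 2190

2190


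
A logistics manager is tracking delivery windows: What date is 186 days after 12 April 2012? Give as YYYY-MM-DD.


Start: 2012-04-12
Adding 186 days
Days remaining in April: 18
After April: 168 days still to add
May 2012: 31 days, 137 remaining
June 2012: 30 days, 107 remaining
July 2012: 31 days, 76 remaining
August 2012: 31 days, 45 remaining
Result: 2012-10-15

2012-10-15


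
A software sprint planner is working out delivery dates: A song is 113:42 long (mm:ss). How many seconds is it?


Minutes: 113
Extra seconds: 42
Seconds per minute: 60
Minutes to seconds: 113 x 60 = 6780
Total: 6780 + 42 = 6822

6822


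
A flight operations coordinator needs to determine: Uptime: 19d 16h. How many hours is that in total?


Days: 19
Extra hours: 16
Hours per day: 24
Days to hours: 19 x 24 = 456
Total: 456 + 16 = 472

472


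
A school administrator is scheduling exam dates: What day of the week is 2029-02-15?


Date: 2029-02-15
January 1, 2029 is a Monday
Day of year: 46
Offset from Jan 1: 45 days
45 mod 7 = 3
Result: Thursday

Thursday


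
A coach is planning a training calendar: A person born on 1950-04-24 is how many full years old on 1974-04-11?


Birth: 1950-04-24
Reference: 1974-04-11
Year difference: 1974 - 1950 = 24
Has birthday (04-24) occurred by 04-11? No
Birthday not yet reached this year -> subtract 1
Age in full years: 23

23


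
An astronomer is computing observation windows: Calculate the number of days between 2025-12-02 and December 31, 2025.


Start: December 02, 2025
End: December 31, 2025
Days left in December: 29
Total: 29 days

29


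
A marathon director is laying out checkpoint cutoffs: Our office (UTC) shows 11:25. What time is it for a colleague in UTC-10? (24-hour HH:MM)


Local time: 11:25 at UTC (offset 0h)
Target zone: UTC-10 (offset -10h)
Difference: -10 - (0) = -10 hours
Calculation: 11 + (-10) = 1
Result: 01:25

01:25


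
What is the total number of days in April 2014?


Month: April
Year: 2014
April is a 30-day month
Total: 30 days

30


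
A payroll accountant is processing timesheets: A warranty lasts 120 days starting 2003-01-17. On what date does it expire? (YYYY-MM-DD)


Start: 2003-01-17
Adding 120 days
Days remaining in January: 14
After January: 106 days still to add
February 2003: 28 days, 78 remaining
March 2003: 31 days, 47 remaining
April 2003: 30 days, 17 remaining
May 2003 has 31 days, need 17
Result: 2003-05-17

2003-05-17


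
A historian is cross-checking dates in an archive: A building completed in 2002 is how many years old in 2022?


Birth year: 2002
Current year: 2022
Age = current year - birth year
Age = 2022 - 2002 = 20

20


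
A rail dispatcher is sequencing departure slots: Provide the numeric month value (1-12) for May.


Calendar month order:
4. April
5. May <--
6. June
May is month number 5

5


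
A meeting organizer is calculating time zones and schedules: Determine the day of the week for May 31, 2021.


Date: 2021-05-31
January 1, 2021 is a Friday
Day of year: 151
Offset from Jan 1: 150 days
150 mod 7 = 3
Result: Monday

Monday


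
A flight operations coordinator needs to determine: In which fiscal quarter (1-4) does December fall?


Month: December (month 12)
Q1: January-March (months 1-3)
Q2: April-June (months 4-6)
Q3: July-September (months 7-9)
Q4: October-December (months 10-12)
Month 12 falls in Q4

4


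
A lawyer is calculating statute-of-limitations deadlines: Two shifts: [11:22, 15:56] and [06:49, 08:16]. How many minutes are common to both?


Interval A: [682, 956] minutes from midnight
Interval B: [409, 496] minutes from midnight
Overlap start = max(682, 409) = 682
Overlap end = min(956, 496) = 496
End <= start, so the intervals do not overlap: 0 minutes

0


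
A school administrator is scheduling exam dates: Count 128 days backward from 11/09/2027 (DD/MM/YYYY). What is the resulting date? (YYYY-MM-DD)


Start: 2027-09-11
Subtracting 128 days
Days already passed in September: 11
After going back through September: 117 more days to subtract
August 2027: 31 days, 86 remaining
July 2027: 31 days, 55 remaining
June 2027: 30 days, 25 remaining
May 2027 has 31 days, need 25
Result: 2027-05-06

2027-05-06


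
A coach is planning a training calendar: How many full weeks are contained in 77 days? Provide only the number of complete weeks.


Total days: 77
Days per week: 7
Division: 77 / 7 = 11 remainder 0
Complete weeks: 11
Remaining days: 0

11


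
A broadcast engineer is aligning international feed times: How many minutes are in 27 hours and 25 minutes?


Hours: 27
Minutes: 25
Convert hours to minutes: 27 x 60 = 1620
Add remaining minutes: 1620 + 25 = 1645

1645


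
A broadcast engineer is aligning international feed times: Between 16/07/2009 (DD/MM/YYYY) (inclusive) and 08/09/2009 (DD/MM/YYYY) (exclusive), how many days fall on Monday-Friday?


Start: 2009-07-16 (Thursday)
End (exclusive): 2009-09-08 (Tuesday)
Total calendar days: 54
Full weeks: 54 // 7 = 7 -> 35 weekdays
Remaining 5 days starting on Thursday:
  Thu(w), Fri(w), Sat(-), Sun(-), Mon(w) -> 3 weekdays
Total business days: 35 + 3 = 38

38


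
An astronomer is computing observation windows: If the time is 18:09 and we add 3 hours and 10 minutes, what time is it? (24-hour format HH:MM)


Start time: 18:09
Adding: 3 hours 10 minutes
Minutes: 9 + 10 = 19
Hours: 18 + 3 + 0 = 21
Result: 21:19

21:19


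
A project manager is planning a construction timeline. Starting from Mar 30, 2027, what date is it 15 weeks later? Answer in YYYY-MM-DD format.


Start: 2027-03-30
Weeks to add: 15
Convert to days: 15 x 7 = 105 days
Add 105 days to 2027-03-30
Result: 2027-07-13

2027-07-13


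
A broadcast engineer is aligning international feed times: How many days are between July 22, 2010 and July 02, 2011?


Start date: 2010-07-22
End date: 2011-07-02
Jul 2010: +10 days
Aug 2010: +31 days
Sep 2010: +30 days
... (10 more months)
Total: 345 days

345


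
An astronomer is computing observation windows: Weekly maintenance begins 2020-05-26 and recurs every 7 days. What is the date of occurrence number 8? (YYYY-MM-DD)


First occurrence: 2020-05-26 (occurrence 1)
Each occurrence is 7 days after the previous.
Occurrence 8 is 7 weeks after the first.
7 weeks = 49 days
2020-05-26 + 49 days = 2020-07-14

2020-07-14


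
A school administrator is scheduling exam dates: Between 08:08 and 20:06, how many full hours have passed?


Start: 08:08
End: 20:06
Hour difference: 20 - 8 = 12 hours
Minute difference: 6 - 8 = -2 minutes
Total minutes: 718
Complete hours: 718 / 60 = 11 (remainder 58)

11


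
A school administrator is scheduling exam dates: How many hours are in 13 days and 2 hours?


Days: 13
Extra hours: 2
Hours per day: 24
Days to hours: 13 x 24 = 312
Total: 312 + 2 = 314

314


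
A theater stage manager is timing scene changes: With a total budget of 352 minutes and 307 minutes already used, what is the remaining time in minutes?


Total budget: 352 minutes
Time used: 307 minutes
Remaining: 352 - 307 = 45 minutes
Percent used: 87.2%
Percent remaining: 12.8%

45


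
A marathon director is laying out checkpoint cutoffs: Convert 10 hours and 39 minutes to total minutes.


Hours: 10
Extra minutes: 39
Minutes per hour: 60
Hours to minutes: 10 x 60 = 600
Total: 600 + 39 = 639

639


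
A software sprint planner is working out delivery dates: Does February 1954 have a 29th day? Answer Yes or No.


Year: 1954
Divisible by 4? 1954 / 4 = 488.5 -> No
Not divisible by 4, so NOT a leap year

No


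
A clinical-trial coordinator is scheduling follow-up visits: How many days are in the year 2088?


Year: 2088
Check leap year rules:
Divisible by 4? Yes
Divisible by 100? No
2088 is a leap year
Days: 366

366


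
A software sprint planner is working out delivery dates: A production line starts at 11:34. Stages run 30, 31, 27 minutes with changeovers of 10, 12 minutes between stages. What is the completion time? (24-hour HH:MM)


Start: 11:34 = 694 min from midnight
  after task 1 (30 min): 12:04
  after break (10 min): 12:14
  after task 2 (31 min): 12:45
  after break (12 min): 12:57
  after task 3 (27 min): 13:24
Total elapsed: 110 minutes
End time: 13:24

13:24


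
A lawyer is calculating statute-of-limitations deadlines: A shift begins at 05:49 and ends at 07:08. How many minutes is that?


Start time: 05:49 = 349 minutes from midnight
End time: 07:08 = 428 minutes from midnight
Difference: 428 - 349 = 79 minutes
That is 1 hours and 19 minutes

79


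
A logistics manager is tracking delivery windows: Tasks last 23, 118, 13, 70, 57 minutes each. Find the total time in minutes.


Durations: 23, 118, 13, 70, 57
Running sum: 23
+ 118 = 141
+ 13 = 154
+ 70 = 224
+ 57 = 281
Total duration: 281 minutes
That is 4 hours and 41 minutes

281


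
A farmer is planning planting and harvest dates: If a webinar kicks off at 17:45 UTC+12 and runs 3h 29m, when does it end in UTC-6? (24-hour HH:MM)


Start: 17:45 in UTC+12
Step 1 - add duration:
  minutes: 45 + 29 = 74 (carry 1h)
  hours: 17 + 3 + 1 = 21
  end in UTC+12: 21:14
Step 2 - convert UTC+12 -> UTC-6:
  offset difference: -6 - (12) = -18 hours
  21 + (-18) = 3 -> mod 24 = 3
Result: 03:14 in UTC-6

03:14


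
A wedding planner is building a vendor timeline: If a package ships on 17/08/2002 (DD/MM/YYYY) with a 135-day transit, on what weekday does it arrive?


Start: 2002-08-17 (Saturday)
Step 1 - find target date: add 135 days
  2002-08-17 + 135 days = 2002-12-30
Step 2 - day of week:
  135 mod 7 = 2
  Saturday + 2 days -> Monday
Result: Monday (2002-12-30)

Monday


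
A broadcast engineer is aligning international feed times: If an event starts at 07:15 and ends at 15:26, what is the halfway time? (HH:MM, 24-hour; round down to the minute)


Start time: 07:15 = 435 minutes from midnight
End time: 15:26 = 926 minutes from midnight
Sum: 435 + 926 = 1361
Midpoint: 1361 / 2 = 680 minutes
Convert: 680 / 60 = 11 hours, 20 minutes
Result: 11:20

11:20


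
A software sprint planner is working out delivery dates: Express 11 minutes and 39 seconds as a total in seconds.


Minutes: 11
Seconds: 39
Convert minutes to seconds: 11 x 60 = 660
Add remaining seconds: 660 + 39 = 699

699


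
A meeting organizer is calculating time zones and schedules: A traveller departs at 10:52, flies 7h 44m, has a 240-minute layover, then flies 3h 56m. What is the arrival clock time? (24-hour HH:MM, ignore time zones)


Depart: 10:52
Leg 1: +464 min -> 18:36
Layover: +240 min -> 22:36
Leg 2: +236 min -> 02:32
Total travel: 940 minutes = 15h 40m
Arrival: 02:32

02:32


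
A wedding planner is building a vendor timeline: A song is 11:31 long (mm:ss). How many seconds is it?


Minutes: 11
Extra seconds: 31
Seconds per minute: 60
Minutes to seconds: 11 x 60 = 660
Total: 660 + 31 = 691

691


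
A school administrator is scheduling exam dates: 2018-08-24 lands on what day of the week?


Date: 2018-08-24
January 1, 2018 is a Monday
Day of year: 236
Offset from Jan 1: 235 days
235 mod 7 = 4
Result: Friday

Friday


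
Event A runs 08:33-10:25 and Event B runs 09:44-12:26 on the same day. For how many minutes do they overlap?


Interval A: [513, 625] minutes from midnight
Interval B: [584, 746] minutes from midnight
Overlap start = max(513, 584) = 584
Overlap end = min(625, 746) = 625
Overlap = 625 - 584 = 41 minutes

41


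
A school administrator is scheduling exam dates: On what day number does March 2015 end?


Month: March
Year: 2015
March is a 31-day month
Total: 31 days

31


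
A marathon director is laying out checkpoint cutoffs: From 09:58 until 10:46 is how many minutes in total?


Start time: 09:58 = 598 minutes from midnight
End time: 10:46 = 646 minutes from midnight
Difference: 646 - 598 = 48 minutes
That is 0 hours and 48 minutes

48


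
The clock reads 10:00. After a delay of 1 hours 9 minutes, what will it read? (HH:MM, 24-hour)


Start time: 10:00
Adding: 1 hours 9 minutes
Minutes: 0 + 9 = 9
Hours: 10 + 1 + 0 = 11
Result: 11:09

11:09


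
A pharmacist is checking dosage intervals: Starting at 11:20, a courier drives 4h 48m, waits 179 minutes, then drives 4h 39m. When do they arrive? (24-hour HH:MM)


Depart: 11:20
Leg 1: +288 min -> 16:08
Layover: +179 min -> 19:07
Leg 2: +279 min -> 23:46
Total travel: 746 minutes = 12h 26m
Arrival: 23:46

23:46


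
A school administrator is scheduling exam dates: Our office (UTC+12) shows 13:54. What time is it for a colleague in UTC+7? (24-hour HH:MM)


Local time: 13:54 at UTC+12 (offset 12h)
Target zone: UTC+7 (offset 7h)
Difference: 7 - (12) = -5 hours
Calculation: 13 + (-5) = 8
Result: 08:54

08:54


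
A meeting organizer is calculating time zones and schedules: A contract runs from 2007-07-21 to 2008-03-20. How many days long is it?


Start date: 2007-07-21
End date: 2008-03-20
Jul 2007: +11 days
Aug 2007: +31 days
Sep 2007: +30 days
... (6 more months)
Total: 243 days

243


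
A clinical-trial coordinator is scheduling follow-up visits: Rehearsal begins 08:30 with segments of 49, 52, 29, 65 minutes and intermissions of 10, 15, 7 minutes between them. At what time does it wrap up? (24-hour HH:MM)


Start: 08:30 = 510 min from midnight
  after task 1 (49 min): 09:19
  after break (10 min): 09:29
  after task 2 (52 min): 10:21
  after break (15 min): 10:36
  after task 3 (29 min): 11:05
  after break (7 min): 11:12
  after task 4 (65 min): 12:17
Total elapsed: 227 minutes
End time: 12:17

12:17
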